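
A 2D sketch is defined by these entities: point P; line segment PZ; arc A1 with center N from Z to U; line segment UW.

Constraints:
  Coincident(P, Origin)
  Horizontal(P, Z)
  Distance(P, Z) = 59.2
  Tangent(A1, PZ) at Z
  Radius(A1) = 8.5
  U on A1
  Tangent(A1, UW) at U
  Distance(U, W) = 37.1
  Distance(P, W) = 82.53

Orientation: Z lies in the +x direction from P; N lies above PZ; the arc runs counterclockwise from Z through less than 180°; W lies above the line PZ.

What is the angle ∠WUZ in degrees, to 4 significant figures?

136.0°

Checks: |NU| = 8.500 ✓; ∠(NU, UW) = 90.00° ✓; |UW| = 37.10 ✓; |PW| = 82.53 ✓.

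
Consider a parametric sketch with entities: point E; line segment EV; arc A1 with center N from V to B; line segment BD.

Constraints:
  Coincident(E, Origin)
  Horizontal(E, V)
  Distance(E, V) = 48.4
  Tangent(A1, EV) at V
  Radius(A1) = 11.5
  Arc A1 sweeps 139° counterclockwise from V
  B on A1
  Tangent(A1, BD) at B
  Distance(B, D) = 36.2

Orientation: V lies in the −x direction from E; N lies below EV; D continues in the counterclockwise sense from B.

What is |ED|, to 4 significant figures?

52.43

E is at the origin; E and V share the same y with |EV| = 48.4 and V on the −x side, so V = (-48.40, 0.000). Since A1 is tangent to EV there, NV ⟂ EV, so N = V + (0, -11.5) = (-48.40, -11.50). On A1, V sits at bearing 90° from N; a 139° counterclockwise sweep puts B at bearing 229°, so B = N + 11.5·(cos 229°, sin 229°) = (-55.94, -20.18). A1 meets BD tangentially, so NB is at right angles to BD, so BD runs along (−sin 229°, cos 229°); with |BD| = 36.2, D = (-28.62, -43.93). Then |ED| = |D − E| = 52.43.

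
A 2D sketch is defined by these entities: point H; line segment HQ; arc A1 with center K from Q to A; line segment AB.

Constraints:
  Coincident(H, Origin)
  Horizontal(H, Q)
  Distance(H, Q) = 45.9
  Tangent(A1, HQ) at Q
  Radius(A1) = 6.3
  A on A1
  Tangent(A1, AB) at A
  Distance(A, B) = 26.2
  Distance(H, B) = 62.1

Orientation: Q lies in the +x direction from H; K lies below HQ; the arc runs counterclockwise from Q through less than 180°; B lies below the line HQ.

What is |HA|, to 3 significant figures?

41.5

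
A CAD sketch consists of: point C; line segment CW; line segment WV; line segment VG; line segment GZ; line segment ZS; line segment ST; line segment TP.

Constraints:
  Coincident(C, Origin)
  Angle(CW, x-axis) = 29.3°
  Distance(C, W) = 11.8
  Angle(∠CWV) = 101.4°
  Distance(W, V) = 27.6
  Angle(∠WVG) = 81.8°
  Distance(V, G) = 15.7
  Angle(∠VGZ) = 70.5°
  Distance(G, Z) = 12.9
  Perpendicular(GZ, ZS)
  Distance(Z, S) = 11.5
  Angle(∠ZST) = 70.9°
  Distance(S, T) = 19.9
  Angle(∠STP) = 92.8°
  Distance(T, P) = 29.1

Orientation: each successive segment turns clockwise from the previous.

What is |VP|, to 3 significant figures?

37.9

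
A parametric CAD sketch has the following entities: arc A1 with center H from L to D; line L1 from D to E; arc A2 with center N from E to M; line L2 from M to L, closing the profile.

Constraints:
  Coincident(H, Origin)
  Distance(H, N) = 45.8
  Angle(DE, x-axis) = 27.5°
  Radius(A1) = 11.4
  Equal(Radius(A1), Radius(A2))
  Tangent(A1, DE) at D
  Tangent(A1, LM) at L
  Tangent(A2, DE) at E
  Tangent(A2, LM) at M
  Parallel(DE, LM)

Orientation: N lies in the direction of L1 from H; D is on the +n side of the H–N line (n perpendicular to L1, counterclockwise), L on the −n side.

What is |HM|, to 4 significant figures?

47.20

Tangency of A1 to both parallel lines with radius 11.4 puts D and L at H ± 11.4·n: D = (-5.264, 10.11), L = (5.264, -10.11). Equal radii place E and M the same way about N: E = N + 11.4·n = (35.36, 31.26), M = N − 11.4·n = (45.89, 11.04). Then |HM| = |M − H| = 47.20.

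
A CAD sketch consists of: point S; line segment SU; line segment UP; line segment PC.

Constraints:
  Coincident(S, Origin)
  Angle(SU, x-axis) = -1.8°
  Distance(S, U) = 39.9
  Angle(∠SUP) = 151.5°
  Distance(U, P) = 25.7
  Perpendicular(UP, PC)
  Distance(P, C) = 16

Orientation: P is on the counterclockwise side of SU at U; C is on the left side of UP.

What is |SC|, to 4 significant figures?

60.84

S is at the origin; SU runs at -1.8° with length 39.9, so U = 39.9·(cos -1.8°, sin -1.8°) = (39.88, -1.253). ∠SUP = 151.5°, so UP runs at -1.8° + (180° − 151.5°) = 26.70° from the x-axis; with |UP| = 25.7, P = U + 25.7·(cos 26.70°, sin 26.70°) = (62.84, 10.29). UP ⟂ PC; with |PC| = 16.0 on the left of UP, C = P + 16.0·(-0.4493, 0.8934) = (55.65, 24.59). Then |SC| = |C − S| = 60.84.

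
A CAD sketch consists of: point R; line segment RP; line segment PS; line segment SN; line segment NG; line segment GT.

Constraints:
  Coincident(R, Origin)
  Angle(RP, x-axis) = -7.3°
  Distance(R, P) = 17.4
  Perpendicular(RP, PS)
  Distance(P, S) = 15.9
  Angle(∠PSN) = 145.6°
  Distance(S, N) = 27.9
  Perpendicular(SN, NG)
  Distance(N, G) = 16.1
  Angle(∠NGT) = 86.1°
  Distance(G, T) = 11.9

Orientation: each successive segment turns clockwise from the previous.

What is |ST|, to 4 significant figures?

22.15

R is at the origin; RP runs at -7.3° with length 17.4, so P = (17.26, -2.211). RP is perpendicular to PS, so PS runs at -97.30°; with |PS| = 15.9, S = (15.24, -17.98). ∠PSN = 145.6° gives SN at -131.7° from the x-axis; with |SN| = 27.9, N = (-3.321, -38.81). The perpendicularity gives NG at right angles to SN, so NG runs at 138.3°; with |NG| = 16.1, G = (-15.34, -28.10). ∠NGT = 86.1° gives GT at 44.40° from the x-axis; with |GT| = 11.9, T = (-6.840, -19.78). Then |ST| = |T − S| = 22.15.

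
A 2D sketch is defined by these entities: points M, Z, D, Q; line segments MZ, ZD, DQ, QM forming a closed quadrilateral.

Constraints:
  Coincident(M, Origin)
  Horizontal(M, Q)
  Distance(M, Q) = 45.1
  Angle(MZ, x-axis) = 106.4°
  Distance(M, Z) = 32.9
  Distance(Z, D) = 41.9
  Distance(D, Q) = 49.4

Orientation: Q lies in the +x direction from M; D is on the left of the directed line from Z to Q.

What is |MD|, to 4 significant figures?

55.54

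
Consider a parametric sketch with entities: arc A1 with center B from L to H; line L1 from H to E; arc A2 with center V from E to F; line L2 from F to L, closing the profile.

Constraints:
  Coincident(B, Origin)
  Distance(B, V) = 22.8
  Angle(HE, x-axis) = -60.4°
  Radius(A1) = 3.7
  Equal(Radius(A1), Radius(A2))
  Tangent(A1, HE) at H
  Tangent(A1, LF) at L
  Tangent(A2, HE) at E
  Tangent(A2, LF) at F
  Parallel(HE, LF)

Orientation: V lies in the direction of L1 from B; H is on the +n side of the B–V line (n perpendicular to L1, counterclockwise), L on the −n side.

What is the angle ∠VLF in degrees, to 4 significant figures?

9.218°

The slot axis is L1's direction at -60.4°, so u = (cos -60.4°, sin -60.4°) = (0.4939, -0.8695) and n = (−sin -60.4°, cos -60.4°) = (0.8695, 0.4939). B is at the origin and V lies 22.8 along u from B, so V = 22.8·u = (11.26, -19.82). Tangency of A1 to both parallel lines with radius 3.7 puts H and L at B ± 3.7·n: H = (3.217, 1.828), L = (-3.217, -1.828). Equal radii place E and F the same way about V: E = V + 3.7·n = (14.48, -18.00), F = V − 3.7·n = (8.045, -21.65). Then cos ∠VLF = LV·LF / (|LV||LF|), giving 9.218°.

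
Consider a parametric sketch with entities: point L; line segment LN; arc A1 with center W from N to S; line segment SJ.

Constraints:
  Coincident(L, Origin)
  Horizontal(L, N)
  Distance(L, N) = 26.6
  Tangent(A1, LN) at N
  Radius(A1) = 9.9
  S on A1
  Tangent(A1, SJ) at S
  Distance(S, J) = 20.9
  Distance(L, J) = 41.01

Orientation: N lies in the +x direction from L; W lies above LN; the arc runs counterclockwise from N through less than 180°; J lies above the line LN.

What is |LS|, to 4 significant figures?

38.16

L is at the origin; LN is horizontal with |LN| = 26.6 and N on the +x side, so N = (26.60, 0.000). The tangent condition forces WN to be normal to LN, so W = N + (0, 9.9) = (26.60, 9.900). Since WS ⟂ SJ (tangency), |WJ| = √(9.9² + 20.9²) = 23.13 regardless of where S sits on A1. So J lies on both circle(L, 41.01) and circle(W, 23.13); the above-LN intersection is J = (24.45, 32.93). S is the foot of the tangent from J: S = (35.11, 14.95).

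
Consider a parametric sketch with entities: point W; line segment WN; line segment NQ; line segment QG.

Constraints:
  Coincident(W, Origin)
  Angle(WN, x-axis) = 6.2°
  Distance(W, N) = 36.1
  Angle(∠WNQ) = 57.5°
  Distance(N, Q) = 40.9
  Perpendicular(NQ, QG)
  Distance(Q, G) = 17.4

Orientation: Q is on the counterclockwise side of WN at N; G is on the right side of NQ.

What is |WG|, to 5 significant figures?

52.456

W is at the origin; WN runs at 6.2° with length 36.1, so N = 36.1·(cos 6.2°, sin 6.2°) = (35.889, 3.8988). ∠WNQ = 57.5°, so NQ runs at 6.2° + (180° − 57.5°) = 128.70° from the x-axis; with |NQ| = 40.9, Q = N + 40.9·(cos 128.70°, sin 128.70°) = (10.316, 35.818). NQ ⟂ QG; with |QG| = 17.4 on the right of NQ, G = Q + 17.4·(0.78043, 0.62524) = (23.896, 46.698). Then |WG| = |G − W| = 52.456.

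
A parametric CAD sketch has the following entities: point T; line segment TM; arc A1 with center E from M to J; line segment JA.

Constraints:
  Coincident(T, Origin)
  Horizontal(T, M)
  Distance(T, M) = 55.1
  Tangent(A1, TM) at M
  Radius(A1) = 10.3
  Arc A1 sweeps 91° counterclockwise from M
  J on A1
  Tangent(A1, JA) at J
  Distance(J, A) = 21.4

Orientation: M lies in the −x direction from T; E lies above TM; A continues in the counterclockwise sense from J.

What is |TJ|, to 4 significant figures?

46.01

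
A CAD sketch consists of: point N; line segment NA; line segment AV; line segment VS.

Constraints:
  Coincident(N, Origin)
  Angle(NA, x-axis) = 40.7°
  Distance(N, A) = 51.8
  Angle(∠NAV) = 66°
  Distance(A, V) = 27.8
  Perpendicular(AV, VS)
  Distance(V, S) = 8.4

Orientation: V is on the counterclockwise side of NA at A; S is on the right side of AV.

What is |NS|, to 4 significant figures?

56.13

∠NAV = 66.0°, so AV runs at 40.7° + (180° − 66.0°) = 154.7° from the x-axis; with |AV| = 27.8, V = A + 27.8·(cos 154.7°, sin 154.7°) = (14.14, 45.66). AV is perpendicular to VS; with |VS| = 8.4 on the right of AV, S = V + 8.4·(0.4274, 0.9041) = (17.73, 53.25). Then |NS| = |S − N| = 56.13.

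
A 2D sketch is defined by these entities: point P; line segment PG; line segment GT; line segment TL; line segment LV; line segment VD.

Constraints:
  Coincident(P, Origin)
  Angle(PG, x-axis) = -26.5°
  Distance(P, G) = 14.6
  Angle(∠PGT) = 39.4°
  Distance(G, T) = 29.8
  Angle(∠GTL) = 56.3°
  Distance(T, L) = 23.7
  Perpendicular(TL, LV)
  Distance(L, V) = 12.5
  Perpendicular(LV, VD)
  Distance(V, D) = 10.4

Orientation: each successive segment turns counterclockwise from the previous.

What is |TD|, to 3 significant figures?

18.3

TL ⟂ LV, so LV runs at -32.2°; with |LV| = 12.5, V = (-1.15, -6.03). The perpendicularity gives VD at right angles to LV, so VD runs at 57.8°; with |VD| = 10.4, D = (4.39, 2.77). Then |TD| = |D − T| = 18.3.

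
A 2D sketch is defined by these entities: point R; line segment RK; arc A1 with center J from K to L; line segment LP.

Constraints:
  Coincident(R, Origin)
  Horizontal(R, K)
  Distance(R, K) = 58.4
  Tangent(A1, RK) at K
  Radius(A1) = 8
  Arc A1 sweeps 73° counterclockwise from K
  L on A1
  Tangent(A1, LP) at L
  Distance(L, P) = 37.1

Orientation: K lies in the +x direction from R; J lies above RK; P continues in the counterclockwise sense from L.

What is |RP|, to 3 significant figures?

87.2

On A1, K sits at bearing -90° from J; a 73° counterclockwise sweep puts L at bearing -17°, so L = J + 8.0·(cos -17°, sin -17°) = (66.1, 5.66). A1 meets LP tangentially, so JL is at right angles to LP, so LP runs along (−sin -17°, cos -17°); with |LP| = 37.1, P = (76.9, 41.1). Then |RP| = |P − R| = 87.2.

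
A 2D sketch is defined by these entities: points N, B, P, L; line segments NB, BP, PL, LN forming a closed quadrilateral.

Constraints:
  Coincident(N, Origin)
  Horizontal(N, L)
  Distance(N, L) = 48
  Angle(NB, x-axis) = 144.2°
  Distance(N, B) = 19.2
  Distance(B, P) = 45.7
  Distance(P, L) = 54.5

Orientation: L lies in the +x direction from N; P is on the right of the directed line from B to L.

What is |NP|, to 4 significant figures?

30.71

N is at the origin; NL is horizontal with |NL| = 48.0 and L in +x, so L = (48.0, 0). NB runs at 144.2° with |NB| = 19.2, so B = (-15.57, 11.23). P is determined by |BP| = 45.7 and |PL| = 54.5 together: it lies at the intersection of circle(B, 45.7) and circle(L, 54.5). With |BL| = 64.56, the foot of the radical line on BL is 25.45 from B and the perpendicular offset is √(45.7² − 25.45²) = 37.96. Taking the right-of-BL solution: P = (2.885, -30.58).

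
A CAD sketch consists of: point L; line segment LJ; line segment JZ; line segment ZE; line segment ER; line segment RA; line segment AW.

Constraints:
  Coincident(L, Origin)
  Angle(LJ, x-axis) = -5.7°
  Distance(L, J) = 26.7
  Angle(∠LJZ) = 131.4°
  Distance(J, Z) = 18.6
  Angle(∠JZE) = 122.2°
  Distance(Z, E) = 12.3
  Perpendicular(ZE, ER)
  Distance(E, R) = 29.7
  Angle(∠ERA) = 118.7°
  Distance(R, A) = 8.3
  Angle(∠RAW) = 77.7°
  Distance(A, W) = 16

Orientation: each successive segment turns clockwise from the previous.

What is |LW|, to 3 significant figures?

23.2

L is at the origin; LJ runs at -5.7° with length 26.7, so J = (26.6, -2.65). ∠LJZ = 131.4° gives JZ at -54.3° from the x-axis; with |JZ| = 18.6, Z = (37.4, -17.8). ∠JZE = 122.2° gives ZE at -112° from the x-axis; with |ZE| = 12.3, E = (32.8, -29.2). ZE is perpendicular to ER, so ER runs at 158°; with |ER| = 29.7, R = (5.28, -18.0). ∠ERA = 118.7° gives RA at 96.6° from the x-axis; with |RA| = 8.3, A = (4.32, -9.73). ∠RAW = 77.7° gives AW at -5.70° from the x-axis; with |AW| = 16.0, W = (20.2, -11.3). Then |LW| = |W − L| = 23.2.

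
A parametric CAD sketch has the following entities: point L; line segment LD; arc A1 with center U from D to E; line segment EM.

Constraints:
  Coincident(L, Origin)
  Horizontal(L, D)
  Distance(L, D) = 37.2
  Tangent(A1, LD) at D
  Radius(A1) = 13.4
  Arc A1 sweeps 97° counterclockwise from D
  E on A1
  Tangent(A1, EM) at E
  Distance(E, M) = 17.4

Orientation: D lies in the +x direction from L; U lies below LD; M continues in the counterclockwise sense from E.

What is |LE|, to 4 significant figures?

28.23

L is at the origin; LD is horizontal with |LD| = 37.2 and D on the +x side, so D = (37.20, 0.000). The tangent condition forces UD to be normal to LD, so U = D + (0, -13.4) = (37.20, -13.40). On A1, D sits at bearing 90° from U; a 97° counterclockwise sweep puts E at bearing 187°, so E = U + 13.4·(cos 187°, sin 187°) = (23.90, -15.03). Then |LE| = |E − L| = 28.23.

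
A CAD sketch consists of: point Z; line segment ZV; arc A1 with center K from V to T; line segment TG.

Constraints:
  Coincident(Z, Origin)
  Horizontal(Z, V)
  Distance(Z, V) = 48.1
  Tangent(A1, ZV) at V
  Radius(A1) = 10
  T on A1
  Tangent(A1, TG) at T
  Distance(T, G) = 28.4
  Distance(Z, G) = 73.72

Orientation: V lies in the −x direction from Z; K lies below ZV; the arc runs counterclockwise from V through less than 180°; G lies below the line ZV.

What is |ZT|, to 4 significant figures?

58.27

Z is at the origin; ZV is horizontal with |ZV| = 48.1 and V on the −x side, so V = (-48.10, 0.000). The tangent condition forces KV to be normal to ZV, so K = V + (0, -10) = (-48.10, -10.00). Since KT ⟂ TG (tangency), |KG| = √(10.0² + 28.4²) = 30.11 regardless of where T sits on A1. So G lies on both circle(Z, 73.72) and circle(K, 30.11); the below-ZV intersection is G = (-64.88, -35.00). T is the foot of the tangent from G: T = (-57.78, -7.500).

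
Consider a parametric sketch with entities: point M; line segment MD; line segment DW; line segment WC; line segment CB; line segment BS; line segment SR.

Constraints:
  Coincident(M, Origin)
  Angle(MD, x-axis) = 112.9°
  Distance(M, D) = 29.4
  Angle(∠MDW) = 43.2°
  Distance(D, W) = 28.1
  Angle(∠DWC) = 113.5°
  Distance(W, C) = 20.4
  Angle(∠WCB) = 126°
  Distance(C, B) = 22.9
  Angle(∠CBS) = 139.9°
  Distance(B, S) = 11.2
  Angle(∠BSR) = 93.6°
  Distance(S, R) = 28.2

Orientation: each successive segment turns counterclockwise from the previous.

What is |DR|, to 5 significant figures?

16.482

M is at the origin; MD runs at 112.9° with length 29.4, so D = (-11.440, 27.083). ∠MDW = 43.2° gives DW at -110.30° from the x-axis; with |DW| = 28.1, W = (-21.189, 0.72817). ∠DWC = 113.5° gives WC at -43.800° from the x-axis; with |WC| = 20.4, C = (-6.4652, -13.392). ∠WCB = 126.0° gives CB at 10.200° from the x-axis; with |CB| = 22.9, B = (16.073, -9.3363). ∠CBS = 139.9° gives BS at 50.300° from the x-axis; with |BS| = 11.2, S = (23.227, -0.71903). ∠BSR = 93.6° gives SR at 136.70° from the x-axis; with |SR| = 28.2, R = (2.7039, 18.621). Then |DR| = |R − D| = 16.482.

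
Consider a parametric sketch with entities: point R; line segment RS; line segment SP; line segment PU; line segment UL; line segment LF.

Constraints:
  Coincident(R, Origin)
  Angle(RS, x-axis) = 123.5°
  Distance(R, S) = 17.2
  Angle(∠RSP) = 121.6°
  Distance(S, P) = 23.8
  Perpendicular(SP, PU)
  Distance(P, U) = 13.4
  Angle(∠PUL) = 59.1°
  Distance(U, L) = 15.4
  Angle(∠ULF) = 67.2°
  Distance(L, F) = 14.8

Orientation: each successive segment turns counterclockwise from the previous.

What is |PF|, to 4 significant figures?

3.514

R is at the origin; RS runs at 123.5° with length 17.2, so S = (-9.493, 14.34). ∠RSP = 121.6° gives SP at -178.1° from the x-axis; with |SP| = 23.8, P = (-33.28, 13.55). The perpendicularity gives PU at right angles to SP, so PU runs at -88.10°; with |PU| = 13.4, U = (-32.84, 0.1611). ∠PUL = 59.1° gives UL at 32.80° from the x-axis; with |UL| = 15.4, L = (-19.89, 8.503). ∠ULF = 67.2° gives LF at 145.6° from the x-axis; with |LF| = 14.8, F = (-32.10, 16.86). Then |PF| = |F − P| = 3.514.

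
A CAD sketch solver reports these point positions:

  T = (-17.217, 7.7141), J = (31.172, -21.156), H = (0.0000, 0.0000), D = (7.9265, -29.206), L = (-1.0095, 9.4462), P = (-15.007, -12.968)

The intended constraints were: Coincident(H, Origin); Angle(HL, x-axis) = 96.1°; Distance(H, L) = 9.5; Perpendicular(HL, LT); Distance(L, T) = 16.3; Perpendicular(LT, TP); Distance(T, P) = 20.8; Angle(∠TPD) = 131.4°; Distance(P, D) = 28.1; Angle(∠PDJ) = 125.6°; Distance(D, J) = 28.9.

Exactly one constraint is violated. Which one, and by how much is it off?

Distance(D, J) = 28.9 — off by 4.30.

H = (0.00, 0.00) ✓; HL at 96.10° ✓; |HL| = 9.500 ✓; ∠(HL, LT) = 90.00° ✓; |LT| = 16.30 ✓; ∠(LT, TP) = 90.00° ✓; |TP| = 20.80 ✓; ∠TPD = 131.4° ✓; |PD| = 28.10 ✓; ∠PDJ = 125.6° ✓; |DJ| = 24.60 ✗.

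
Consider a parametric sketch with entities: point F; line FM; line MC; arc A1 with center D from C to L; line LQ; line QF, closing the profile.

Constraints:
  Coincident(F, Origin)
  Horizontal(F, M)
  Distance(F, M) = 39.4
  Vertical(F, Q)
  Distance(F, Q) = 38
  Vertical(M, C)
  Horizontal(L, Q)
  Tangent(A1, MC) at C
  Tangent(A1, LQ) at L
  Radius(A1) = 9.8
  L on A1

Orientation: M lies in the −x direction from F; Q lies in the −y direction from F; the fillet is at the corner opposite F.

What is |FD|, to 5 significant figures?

40.883

F is at the origin; FM is horizontal with |FM| = 39.4 and M on the −x side, so M = (-39.400, 0.0000). FQ is vertical with |FQ| = 38.0 and Q on the −y side, so Q = (0.0000, -38.000). The virtual corner opposite F is at (-39.400, -38.000). Tangency of A1 to MC means the radius DC is perpendicular to MC and A1 meets LQ tangentially, so DL is at right angles to LQ, with radius 9.8, so the center D sits 9.8 in from both sides at D = (-29.600, -28.200). Then |FD| = |D − F| = 40.883.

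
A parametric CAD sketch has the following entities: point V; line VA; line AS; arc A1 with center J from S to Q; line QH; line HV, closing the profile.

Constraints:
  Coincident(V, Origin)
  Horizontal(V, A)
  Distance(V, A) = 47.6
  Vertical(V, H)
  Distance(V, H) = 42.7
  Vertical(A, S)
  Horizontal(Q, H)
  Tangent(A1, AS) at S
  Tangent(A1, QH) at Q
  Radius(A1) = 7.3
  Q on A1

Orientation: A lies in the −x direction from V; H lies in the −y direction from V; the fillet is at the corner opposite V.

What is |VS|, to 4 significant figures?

59.32

The virtual corner opposite V is at (-47.60, -42.70). Since A1 is tangent to AS there, JS ⟂ AS and since A1 is tangent to QH there, JQ ⟂ QH, with radius 7.3, so the center J sits 7.3 in from both sides at J = (-40.30, -35.40). That places the tangent points at S = (-47.60, -35.40) on AS and Q = (-40.30, -42.70) on QH. Then |VS| = |S − V| = 59.32.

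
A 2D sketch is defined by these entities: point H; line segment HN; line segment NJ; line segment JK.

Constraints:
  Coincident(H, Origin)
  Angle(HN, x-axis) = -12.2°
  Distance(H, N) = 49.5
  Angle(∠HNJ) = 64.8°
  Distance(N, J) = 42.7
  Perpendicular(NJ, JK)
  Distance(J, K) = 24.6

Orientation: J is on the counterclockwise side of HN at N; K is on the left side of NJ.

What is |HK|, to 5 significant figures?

29.584

∠HNJ = 64.8°, so NJ runs at -12.2° + (180° − 64.8°) = 103.00° from the x-axis; with |NJ| = 42.7, J = N + 42.7·(cos 103.00°, sin 103.00°) = (38.777, 31.145). The perpendicularity gives JK at right angles to NJ; with |JK| = 24.6 on the left of NJ, K = J + 24.6·(-0.97437, -0.22495) = (14.807, 25.611). Then |HK| = |K − H| = 29.584.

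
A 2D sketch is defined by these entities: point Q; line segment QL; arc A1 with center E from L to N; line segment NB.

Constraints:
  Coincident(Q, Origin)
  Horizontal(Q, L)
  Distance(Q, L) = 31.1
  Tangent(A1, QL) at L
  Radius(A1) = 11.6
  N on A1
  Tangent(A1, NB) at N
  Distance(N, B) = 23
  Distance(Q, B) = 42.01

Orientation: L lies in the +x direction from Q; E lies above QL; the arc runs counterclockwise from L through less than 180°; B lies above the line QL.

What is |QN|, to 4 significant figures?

43.86

Q is at the origin; Q and L share the same y with |QL| = 31.1 and L on the +x side, so L = (31.10, 0.000). A1 meets QL tangentially, so EL is at right angles to QL, so E = L + (0, 11.6) = (31.10, 11.60). Since EN ⟂ NB (tangency), |EB| = √(11.6² + 23.0²) = 25.76 regardless of where N sits on A1. So B lies on both circle(Q, 42.01) and circle(E, 25.76); the above-QL intersection is B = (22.09, 35.73). N is the foot of the tangent from B: N = (38.98, 20.12).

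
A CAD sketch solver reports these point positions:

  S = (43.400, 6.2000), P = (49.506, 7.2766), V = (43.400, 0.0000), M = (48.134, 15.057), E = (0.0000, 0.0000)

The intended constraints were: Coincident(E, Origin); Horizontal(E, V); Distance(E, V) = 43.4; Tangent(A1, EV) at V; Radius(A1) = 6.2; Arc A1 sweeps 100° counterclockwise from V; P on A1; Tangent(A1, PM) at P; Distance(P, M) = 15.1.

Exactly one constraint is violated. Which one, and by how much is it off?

Distance(P, M) = 15.1 — off by 7.20.

E = (0.00, 0.00) ✓; E.y = 0.00, V.y = 0.00 ✓; |EV| = 43.40 ✓; ∠(SV, VE) = 90.00° ✓; |SV| = 6.200 ✓; bearing(S→P) − bearing(S→V) = 100.0° ✓; |SP| = 6.200 ✓; ∠(SP, PM) = 90.00° ✓; |PM| = 7.900 ✗.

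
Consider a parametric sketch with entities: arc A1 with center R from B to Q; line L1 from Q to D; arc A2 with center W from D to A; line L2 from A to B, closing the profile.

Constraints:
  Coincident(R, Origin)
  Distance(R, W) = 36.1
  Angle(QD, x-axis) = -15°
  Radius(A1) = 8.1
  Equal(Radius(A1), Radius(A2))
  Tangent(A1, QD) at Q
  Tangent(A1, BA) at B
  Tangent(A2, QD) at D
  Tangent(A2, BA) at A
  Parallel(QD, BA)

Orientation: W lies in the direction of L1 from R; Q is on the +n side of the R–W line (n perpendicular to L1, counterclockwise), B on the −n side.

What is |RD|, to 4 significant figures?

37.00

Tangency of A1 to both parallel lines with radius 8.1 puts Q and B at R ± 8.1·n: Q = (2.096, 7.824), B = (-2.096, -7.824). Equal radii place D and A the same way about W: D = W + 8.1·n = (36.97, -1.519), A = W − 8.1·n = (32.77, -17.17). Then |RD| = |D − R| = 37.00.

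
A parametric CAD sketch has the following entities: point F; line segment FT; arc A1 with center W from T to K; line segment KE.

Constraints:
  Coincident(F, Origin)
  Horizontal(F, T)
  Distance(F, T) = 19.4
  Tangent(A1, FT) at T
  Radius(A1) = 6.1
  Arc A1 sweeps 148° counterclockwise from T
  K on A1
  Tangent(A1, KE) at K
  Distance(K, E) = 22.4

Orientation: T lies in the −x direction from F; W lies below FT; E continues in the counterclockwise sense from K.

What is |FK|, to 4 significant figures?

25.28

F is at the origin; F and T share the same y with |FT| = 19.4 and T on the −x side, so T = (-19.40, 0.000). The tangent condition forces WT to be normal to FT, so W = T + (0, -6.1) = (-19.40, -6.100). On A1, T sits at bearing 90° from W; a 148° counterclockwise sweep puts K at bearing 238°, so K = W + 6.1·(cos 238°, sin 238°) = (-22.63, -11.27). Then |FK| = |K − F| = 25.28.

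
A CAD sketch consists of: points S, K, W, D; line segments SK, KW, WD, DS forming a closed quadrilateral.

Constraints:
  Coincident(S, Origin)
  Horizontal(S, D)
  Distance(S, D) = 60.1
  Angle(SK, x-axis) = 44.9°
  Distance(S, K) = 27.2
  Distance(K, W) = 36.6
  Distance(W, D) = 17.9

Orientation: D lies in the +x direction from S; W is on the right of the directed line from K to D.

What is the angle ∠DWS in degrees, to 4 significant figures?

144.1°

Checks: |KW| = 36.60 ✓; |WD| = 17.90 ✓.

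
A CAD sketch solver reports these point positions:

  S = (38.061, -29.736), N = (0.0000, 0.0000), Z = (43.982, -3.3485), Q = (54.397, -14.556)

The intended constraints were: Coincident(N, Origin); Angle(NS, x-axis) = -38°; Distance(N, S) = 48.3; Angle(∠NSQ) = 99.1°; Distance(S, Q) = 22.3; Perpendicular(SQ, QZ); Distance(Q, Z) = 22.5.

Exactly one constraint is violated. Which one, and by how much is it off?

Distance(Q, Z) = 22.5 — off by 7.20.

N = (0.00, 0.00) ✓; NS at -38.00° ✓; |NS| = 48.30 ✓; ∠NSQ = 99.10° ✓; |SQ| = 22.30 ✓; ∠(SQ, QZ) = 90.00° ✓; |QZ| = 15.30 ✗.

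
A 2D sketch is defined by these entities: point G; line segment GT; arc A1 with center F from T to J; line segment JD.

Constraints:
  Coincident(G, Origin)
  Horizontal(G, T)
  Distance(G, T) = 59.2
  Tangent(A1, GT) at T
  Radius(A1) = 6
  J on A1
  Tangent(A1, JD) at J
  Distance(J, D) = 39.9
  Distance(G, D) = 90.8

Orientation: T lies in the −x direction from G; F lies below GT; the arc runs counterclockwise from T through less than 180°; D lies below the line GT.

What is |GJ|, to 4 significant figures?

64.71

Checks: |GT| = 59.20 ✓; |FJ| = 6.000 ✓; ∠(FJ, JD) = 90.00° ✓; |JD| = 39.90 ✓; |GD| = 90.80 ✓.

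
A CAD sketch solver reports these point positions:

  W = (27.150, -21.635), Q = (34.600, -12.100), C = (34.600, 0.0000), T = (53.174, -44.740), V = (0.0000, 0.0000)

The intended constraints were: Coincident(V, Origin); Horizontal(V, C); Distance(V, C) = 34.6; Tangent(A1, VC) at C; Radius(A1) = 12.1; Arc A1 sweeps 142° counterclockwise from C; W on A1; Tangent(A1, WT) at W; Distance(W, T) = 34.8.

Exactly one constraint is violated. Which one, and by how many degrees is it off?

Tangent(A1, WT) at W — off by 3.60°.

V = (0.00, 0.00) ✓; V.y = 0.00, C.y = 0.00 ✓; |VC| = 34.60 ✓; ∠(QC, CV) = 90.00° ✓; |QC| = 12.10 ✓; bearing(Q→W) − bearing(Q→C) = 142.0° ✓; |QW| = 12.10 ✓; ∠(QW, WT) = 93.60° ✗; |WT| = 34.80 ✓.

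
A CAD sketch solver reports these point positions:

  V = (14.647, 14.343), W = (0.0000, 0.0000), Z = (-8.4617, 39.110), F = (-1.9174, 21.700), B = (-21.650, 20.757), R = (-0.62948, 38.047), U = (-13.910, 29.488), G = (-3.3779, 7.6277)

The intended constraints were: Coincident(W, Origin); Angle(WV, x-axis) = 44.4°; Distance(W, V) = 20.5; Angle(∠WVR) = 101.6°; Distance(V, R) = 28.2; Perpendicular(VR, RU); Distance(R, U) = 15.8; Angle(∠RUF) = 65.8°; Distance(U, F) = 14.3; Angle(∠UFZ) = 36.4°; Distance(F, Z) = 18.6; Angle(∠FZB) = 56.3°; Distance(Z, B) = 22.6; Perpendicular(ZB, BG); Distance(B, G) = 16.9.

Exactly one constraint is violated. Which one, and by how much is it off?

Distance(B, G) = 16.9 — off by 5.60.

W = (0.00, 0.00) ✓; WV at 44.40° ✓; |WV| = 20.50 ✓; ∠WVR = 101.6° ✓; |VR| = 28.20 ✓; ∠(VR, RU) = 90.00° ✓; |RU| = 15.80 ✓; ∠RUF = 65.80° ✓; |UF| = 14.30 ✓; ∠UFZ = 36.40° ✓; |FZ| = 18.60 ✓; ∠FZB = 56.30° ✓; |ZB| = 22.60 ✓; ∠(ZB, BG) = 90.00° ✓; |BG| = 22.50 ✗.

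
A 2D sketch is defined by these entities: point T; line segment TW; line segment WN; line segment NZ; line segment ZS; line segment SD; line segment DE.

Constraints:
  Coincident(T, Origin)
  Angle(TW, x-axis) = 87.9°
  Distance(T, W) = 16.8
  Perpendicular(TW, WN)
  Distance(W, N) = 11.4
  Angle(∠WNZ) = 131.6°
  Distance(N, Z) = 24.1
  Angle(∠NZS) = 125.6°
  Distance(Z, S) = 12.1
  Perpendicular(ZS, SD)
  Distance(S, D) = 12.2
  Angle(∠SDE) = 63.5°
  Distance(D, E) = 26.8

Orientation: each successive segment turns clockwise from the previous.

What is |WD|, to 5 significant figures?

29.997

T is at the origin; TW runs at 87.9° with length 16.8, so W = (0.61561, 16.789). The perpendicularity gives WN at right angles to TW, so WN runs at -2.1000°; with |WN| = 11.4, N = (12.008, 16.371). ∠WNZ = 131.6° gives NZ at -50.500° from the x-axis; with |NZ| = 24.1, Z = (27.337, -2.2252). ∠NZS = 125.6° gives ZS at -104.90° from the x-axis; with |ZS| = 12.1, S = (24.226, -13.918). ZS ⟂ SD, so SD runs at 165.10°; with |SD| = 12.2, D = (12.436, -10.781). Then |WD| = |D − W| = 29.997.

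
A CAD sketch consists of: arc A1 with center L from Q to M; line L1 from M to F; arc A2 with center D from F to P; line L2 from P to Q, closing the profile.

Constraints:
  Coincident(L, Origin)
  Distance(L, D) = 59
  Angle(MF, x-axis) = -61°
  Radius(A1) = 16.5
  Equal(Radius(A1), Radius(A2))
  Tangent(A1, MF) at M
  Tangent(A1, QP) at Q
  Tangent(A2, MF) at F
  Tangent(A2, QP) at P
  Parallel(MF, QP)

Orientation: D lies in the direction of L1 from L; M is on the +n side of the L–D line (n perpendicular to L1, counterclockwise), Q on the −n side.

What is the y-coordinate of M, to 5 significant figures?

7.9994

L is at the origin and D lies 59.0 along u from L, so D = 59.0·u = (28.604, -51.603). Tangency of A1 to both parallel lines with radius 16.5 puts M and Q at L ± 16.5·n: M = (14.431, 7.9994), Q = (-14.431, -7.9994). So M.y = 7.9994.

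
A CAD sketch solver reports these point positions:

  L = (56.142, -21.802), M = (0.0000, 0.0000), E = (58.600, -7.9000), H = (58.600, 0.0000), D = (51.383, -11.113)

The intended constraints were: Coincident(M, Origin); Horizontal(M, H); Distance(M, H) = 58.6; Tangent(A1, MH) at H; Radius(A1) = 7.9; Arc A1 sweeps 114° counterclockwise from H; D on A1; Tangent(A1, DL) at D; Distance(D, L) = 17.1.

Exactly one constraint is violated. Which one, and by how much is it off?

Distance(D, L) = 17.1 — off by 5.40.

M = (0.00, 0.00) ✓; M.y = 0.00, H.y = 0.00 ✓; |MH| = 58.60 ✓; ∠(EH, HM) = 90.00° ✓; |EH| = 7.900 ✓; bearing(E→D) − bearing(E→H) = 114.0° ✓; |ED| = 7.900 ✓; ∠(ED, DL) = 90.00° ✓; |DL| = 11.70 ✗.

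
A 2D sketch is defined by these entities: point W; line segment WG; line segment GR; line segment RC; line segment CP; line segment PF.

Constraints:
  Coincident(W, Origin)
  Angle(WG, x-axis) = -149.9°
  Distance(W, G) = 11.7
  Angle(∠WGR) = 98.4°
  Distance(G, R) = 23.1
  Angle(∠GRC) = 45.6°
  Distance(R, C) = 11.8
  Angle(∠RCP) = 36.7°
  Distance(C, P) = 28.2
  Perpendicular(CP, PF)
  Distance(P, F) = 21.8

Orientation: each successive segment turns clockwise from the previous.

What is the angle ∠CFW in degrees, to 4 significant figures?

10.70°

W is at the origin; WG runs at -149.9° with length 11.7, so G = (-10.12, -5.868). ∠WGR = 98.4° gives GR at 128.5° from the x-axis; with |GR| = 23.1, R = (-24.50, 12.21). ∠GRC = 45.6° gives RC at -5.900° from the x-axis; with |RC| = 11.8, C = (-12.76, 11.00). ∠RCP = 36.7° gives CP at -149.2° from the x-axis; with |CP| = 28.2, P = (-36.99, -3.442). CP ⟂ PF, so PF runs at 120.8°; with |PF| = 21.8, F = (-48.15, 15.28). Then cos ∠CFW = FC·FW / (|FC||FW|), giving 10.70°.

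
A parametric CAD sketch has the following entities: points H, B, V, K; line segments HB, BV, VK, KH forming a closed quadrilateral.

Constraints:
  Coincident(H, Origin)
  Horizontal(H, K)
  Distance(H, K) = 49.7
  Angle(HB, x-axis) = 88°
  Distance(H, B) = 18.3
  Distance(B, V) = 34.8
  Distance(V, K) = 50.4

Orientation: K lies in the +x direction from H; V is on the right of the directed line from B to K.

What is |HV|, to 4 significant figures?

16.61

Checks: |BV| = 34.80 ✓; |VK| = 50.40 ✓.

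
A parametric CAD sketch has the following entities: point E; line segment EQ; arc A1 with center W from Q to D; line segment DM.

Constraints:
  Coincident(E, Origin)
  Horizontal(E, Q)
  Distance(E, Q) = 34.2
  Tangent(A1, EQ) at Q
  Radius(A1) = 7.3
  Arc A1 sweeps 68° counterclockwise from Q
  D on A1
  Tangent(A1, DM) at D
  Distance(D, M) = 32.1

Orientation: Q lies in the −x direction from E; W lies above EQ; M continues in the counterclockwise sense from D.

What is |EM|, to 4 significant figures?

37.63

E is at the origin; EQ is horizontal with |EQ| = 34.2 and Q on the −x side, so Q = (-34.20, 0.000). The tangent condition forces WQ to be normal to EQ, so W = Q + (0, 7.3) = (-34.20, 7.300). On A1, Q sits at bearing -90° from W; a 68° counterclockwise sweep puts D at bearing -22°, so D = W + 7.3·(cos -22°, sin -22°) = (-27.43, 4.565). Since A1 is tangent to DM there, WD ⟂ DM, so DM runs along (−sin -22°, cos -22°); with |DM| = 32.1, M = (-15.41, 34.33). Then |EM| = |M − E| = 37.63.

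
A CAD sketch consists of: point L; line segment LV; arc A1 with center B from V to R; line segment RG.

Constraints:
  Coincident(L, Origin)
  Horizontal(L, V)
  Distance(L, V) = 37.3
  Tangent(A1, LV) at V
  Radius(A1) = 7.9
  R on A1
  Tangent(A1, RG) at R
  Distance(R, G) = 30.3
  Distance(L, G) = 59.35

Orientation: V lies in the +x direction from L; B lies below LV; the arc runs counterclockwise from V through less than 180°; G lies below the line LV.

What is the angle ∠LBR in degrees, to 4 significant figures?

41.73°

Checks: |BV| = 7.900 ✓; |BR| = 7.900 ✓; ∠(BR, RG) = 90.00° ✓; |RG| = 30.30 ✓; |LG| = 59.35 ✓.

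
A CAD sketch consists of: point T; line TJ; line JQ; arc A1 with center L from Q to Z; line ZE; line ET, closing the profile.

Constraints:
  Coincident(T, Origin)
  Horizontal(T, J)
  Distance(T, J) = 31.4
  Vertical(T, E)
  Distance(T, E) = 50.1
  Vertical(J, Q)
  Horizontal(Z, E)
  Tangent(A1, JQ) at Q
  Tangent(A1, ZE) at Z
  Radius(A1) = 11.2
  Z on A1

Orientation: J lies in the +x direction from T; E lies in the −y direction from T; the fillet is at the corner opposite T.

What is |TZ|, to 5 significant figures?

54.019

The virtual corner opposite T is at (31.400, -50.100). Tangency of A1 to JQ means the radius LQ is perpendicular to JQ and since A1 is tangent to ZE there, LZ ⟂ ZE, with radius 11.2, so the center L sits 11.2 in from both sides at L = (20.200, -38.900). That places the tangent points at Q = (31.400, -38.900) on JQ and Z = (20.200, -50.100) on ZE. Then |TZ| = |Z − T| = 54.019.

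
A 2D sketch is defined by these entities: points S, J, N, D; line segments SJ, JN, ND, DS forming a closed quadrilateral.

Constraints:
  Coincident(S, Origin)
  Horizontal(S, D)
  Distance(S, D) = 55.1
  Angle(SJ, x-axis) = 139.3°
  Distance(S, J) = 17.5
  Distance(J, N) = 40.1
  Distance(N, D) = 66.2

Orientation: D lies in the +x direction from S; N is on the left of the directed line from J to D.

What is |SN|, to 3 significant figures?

46.4

S is at the origin; SD is horizontal with |SD| = 55.1 and D in +x, so D = (55.1, 0). SJ runs at 139.3° with |SJ| = 17.5, so J = (-13.3, 11.4). N is determined by |JN| = 40.1 and |ND| = 66.2 together: it lies at the intersection of circle(J, 40.1) and circle(D, 66.2). With |JD| = 69.3, the foot of the radical line on JD is 14.6 from J and the perpendicular offset is √(40.1² − 14.6²) = 37.3. Taking the left-of-JD solution: N = (7.32, 45.8).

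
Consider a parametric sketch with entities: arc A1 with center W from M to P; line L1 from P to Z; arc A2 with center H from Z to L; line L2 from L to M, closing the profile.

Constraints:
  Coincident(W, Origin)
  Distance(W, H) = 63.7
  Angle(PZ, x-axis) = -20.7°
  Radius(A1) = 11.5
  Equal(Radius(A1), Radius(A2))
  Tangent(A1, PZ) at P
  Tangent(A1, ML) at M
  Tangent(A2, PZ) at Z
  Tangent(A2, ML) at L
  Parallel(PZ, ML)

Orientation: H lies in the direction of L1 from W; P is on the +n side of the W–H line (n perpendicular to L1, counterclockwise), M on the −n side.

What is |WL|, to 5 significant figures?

64.730

Tangency of A1 to both parallel lines with radius 11.5 puts P and M at W ± 11.5·n: P = (4.0650, 10.758), M = (-4.0650, -10.758). Equal radii place Z and L the same way about H: Z = H + 11.5·n = (63.653, -11.759), L = H − 11.5·n = (55.523, -33.274). Then |WL| = |L − W| = 64.730.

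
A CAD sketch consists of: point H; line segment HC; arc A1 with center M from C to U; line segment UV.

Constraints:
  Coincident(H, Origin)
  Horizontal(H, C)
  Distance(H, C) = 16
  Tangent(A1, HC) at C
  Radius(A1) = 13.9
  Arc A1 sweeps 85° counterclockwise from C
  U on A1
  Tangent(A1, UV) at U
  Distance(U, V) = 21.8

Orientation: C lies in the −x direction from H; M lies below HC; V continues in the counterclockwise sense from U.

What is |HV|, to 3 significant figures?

46.8

H is at the origin; H and C share the same y with |HC| = 16.0 and C on the −x side, so C = (-16.0, 0.00). Tangency of A1 to HC means the radius MC is perpendicular to HC, so M = C + (0, -13.9) = (-16.0, -13.9). On A1, C sits at bearing 90° from M; an 85° counterclockwise sweep puts U at bearing 175°, so U = M + 13.9·(cos 175°, sin 175°) = (-29.8, -12.7). A1 meets UV tangentially, so MU is at right angles to UV, so UV runs along (−sin 175°, cos 175°); with |UV| = 21.8, V = (-31.7, -34.4). Then |HV| = |V − H| = 46.8.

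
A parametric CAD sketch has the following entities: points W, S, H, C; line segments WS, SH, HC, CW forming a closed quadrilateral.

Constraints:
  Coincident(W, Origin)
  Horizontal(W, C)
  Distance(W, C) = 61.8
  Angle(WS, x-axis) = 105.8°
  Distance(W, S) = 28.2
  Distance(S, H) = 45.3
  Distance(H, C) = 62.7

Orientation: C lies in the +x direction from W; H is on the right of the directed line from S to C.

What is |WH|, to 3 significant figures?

17.3

Checks: W.y = 0.00, C.y = 0.00 ✓; |SH| = 45.30 ✓; |HC| = 62.70 ✓.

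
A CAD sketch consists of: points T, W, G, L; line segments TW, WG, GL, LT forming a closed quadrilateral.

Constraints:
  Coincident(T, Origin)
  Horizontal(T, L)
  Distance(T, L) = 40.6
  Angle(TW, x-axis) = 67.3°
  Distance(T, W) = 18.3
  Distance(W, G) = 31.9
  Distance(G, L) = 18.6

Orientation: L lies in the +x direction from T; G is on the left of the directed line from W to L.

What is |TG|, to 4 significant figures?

43.10

T is at the origin; TL is horizontal with |TL| = 40.6 and L in +x, so L = (40.6, 0). TW runs at 67.3° with |TW| = 18.3, so W = (7.062, 16.88). G is determined by |WG| = 31.9 and |GL| = 18.6 together: it lies at the intersection of circle(W, 31.9) and circle(L, 18.6). With |WL| = 37.55, the foot of the radical line on WL is 27.72 from W and the perpendicular offset is √(31.9² − 27.72²) = 15.79. Taking the left-of-WL solution: G = (38.92, 18.52).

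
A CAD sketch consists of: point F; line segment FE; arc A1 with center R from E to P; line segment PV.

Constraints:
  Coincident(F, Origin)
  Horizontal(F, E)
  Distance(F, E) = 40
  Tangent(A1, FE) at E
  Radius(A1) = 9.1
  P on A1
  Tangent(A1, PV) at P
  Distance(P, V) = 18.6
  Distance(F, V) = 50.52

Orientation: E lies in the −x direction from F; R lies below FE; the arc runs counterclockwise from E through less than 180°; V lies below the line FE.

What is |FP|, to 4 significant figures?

49.98

F is at the origin; F and E share the same y with |FE| = 40.0 and E on the −x side, so E = (-40.00, 0.000). The tangent condition forces RE to be normal to FE, so R = E + (0, -9.1) = (-40.00, -9.100). Since RP ⟂ PV (tangency), |RV| = √(9.1² + 18.6²) = 20.71 regardless of where P sits on A1. So V lies on both circle(F, 50.52) and circle(R, 20.71); the below-FE intersection is V = (-40.80, -29.79). P is the foot of the tangent from V: P = (-48.32, -12.78).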